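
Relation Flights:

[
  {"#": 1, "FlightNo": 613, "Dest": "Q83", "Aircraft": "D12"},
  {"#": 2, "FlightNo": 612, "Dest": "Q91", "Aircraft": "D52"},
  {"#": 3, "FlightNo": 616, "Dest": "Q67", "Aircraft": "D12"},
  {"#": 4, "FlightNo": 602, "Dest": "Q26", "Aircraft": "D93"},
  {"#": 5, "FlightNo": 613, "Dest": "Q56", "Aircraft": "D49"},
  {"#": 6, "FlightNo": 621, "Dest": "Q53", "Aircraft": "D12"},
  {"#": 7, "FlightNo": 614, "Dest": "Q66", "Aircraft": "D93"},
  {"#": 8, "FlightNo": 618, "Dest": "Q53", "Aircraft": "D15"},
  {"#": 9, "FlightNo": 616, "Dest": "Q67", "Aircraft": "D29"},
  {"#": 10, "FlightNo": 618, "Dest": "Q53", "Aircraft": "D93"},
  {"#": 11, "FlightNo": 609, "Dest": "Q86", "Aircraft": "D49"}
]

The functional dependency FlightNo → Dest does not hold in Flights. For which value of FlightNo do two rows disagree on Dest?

613

FlightNo=613: rows 1, 5 → Dest takes values {Q83, Q56} — violation
FlightNo=612: row 2 → Dest = Q91 ✓
FlightNo=616: rows 3, 9 → Dest = Q67, Q67 ✓
FlightNo=602: row 4 → Dest = Q26 ✓
FlightNo=621: row 6 → Dest = Q53 ✓
FlightNo=614: row 7 → Dest = Q66 ✓
FlightNo=618: rows 8, 10 → Dest = Q53, Q53 ✓
FlightNo=609: row 11 → Dest = Q86 ✓
The only FlightNo value with inconsistent Dest is FlightNo=613.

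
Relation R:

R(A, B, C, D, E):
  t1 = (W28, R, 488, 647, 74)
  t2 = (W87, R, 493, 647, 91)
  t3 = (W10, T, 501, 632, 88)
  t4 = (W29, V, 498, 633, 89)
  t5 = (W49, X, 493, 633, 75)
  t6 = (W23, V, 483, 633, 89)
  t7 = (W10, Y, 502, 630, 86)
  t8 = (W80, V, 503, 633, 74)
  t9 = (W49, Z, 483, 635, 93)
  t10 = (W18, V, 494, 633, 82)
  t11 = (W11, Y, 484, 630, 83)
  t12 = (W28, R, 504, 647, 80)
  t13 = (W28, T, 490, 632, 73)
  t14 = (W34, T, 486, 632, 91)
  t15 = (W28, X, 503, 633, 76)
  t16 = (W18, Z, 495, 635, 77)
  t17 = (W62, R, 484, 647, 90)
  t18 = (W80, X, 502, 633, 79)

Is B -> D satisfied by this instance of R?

B=R: rows 1, 2, 12, 17 → D = 647, 647, 647, 647 ✓
B=T: rows 3, 13, 14 → D = 632, 632, 632 ✓
B=V: rows 4, 6, 8, 10 → D = 633, 633, 633, 633 ✓
B=X: rows 5, 15, 18 → D = 633, 633, 633 ✓
B=Y: rows 7, 11 → D = 630, 630 ✓
B=Z: rows 9, 16 → D = 635, 635 ✓
Every B value is associated with a single D value, so B -> D holds.

Yes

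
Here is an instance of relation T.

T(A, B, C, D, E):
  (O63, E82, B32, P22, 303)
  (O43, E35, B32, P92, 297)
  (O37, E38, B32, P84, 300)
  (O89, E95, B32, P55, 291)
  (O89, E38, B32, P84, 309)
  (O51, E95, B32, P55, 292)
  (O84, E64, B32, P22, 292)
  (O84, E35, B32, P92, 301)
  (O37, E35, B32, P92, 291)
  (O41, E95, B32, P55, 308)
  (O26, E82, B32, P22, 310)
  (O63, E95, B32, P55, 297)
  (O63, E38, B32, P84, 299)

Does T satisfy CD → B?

No

(C=B32, D=P22): 3 rows → B takes values {E82, E64} — violation
(C=B32, D=P92): 3 rows → B = E35, E35, E35 ✓
(C=B32, D=P84): 3 rows → B = E38, E38, E38 ✓
(C=B32, D=P55): 4 rows → B = E95, E95, E95, E95 ✓
Two rows agree on CD but differ on B, so CD → B does not hold.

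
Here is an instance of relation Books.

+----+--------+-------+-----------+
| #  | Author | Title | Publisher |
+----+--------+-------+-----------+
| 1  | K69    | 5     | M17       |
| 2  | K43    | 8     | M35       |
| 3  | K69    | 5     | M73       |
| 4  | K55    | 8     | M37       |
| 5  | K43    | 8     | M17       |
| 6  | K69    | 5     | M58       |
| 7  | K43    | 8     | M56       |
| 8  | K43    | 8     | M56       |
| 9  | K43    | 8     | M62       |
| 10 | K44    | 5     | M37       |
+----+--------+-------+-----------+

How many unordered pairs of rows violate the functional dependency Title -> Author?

Title=5: violating pairs (1,10), (3,10), (6,10) — 3 pairs.
Title=8: violating pairs (2,4), (4,5), (4,7), (4,8), (4,9) — 5 pairs.

8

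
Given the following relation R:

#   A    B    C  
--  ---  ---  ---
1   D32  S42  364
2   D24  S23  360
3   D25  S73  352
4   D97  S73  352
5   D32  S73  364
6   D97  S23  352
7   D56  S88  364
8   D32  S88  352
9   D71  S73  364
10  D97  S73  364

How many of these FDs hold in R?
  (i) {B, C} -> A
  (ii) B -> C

0

(i) {B, C} -> A: (B=S73, C=352): rows 3, 4 → A takes values {D25, D97} — violation; (B=S73, C=364): rows 5, 9, 10 → A takes values {D32, D71, D97} — violation — fails.
(ii) B -> C: B=S23: rows 2, 6 → C takes values {360, 352} — violation; B=S73: rows 3, 4, 5, 9, 10 → C takes values {352, 364} — violation; B=S88: rows 7, 8 → C takes values {364, 352} — violation — fails.
None of the 2 dependencies hold.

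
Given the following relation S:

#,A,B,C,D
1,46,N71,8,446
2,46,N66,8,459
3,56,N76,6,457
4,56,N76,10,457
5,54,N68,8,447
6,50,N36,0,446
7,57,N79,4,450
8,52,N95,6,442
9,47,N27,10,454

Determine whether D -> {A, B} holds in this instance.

D=446: rows 1, 6 → {A,B} takes values {(46, N71), (50, N36)} — violation
D=459: row 2 → {A,B} = (46, N66) ✓
D=457: rows 3, 4 → {A,B} = (56, N76), (56, N76) ✓
D=447: row 5 → {A,B} = (54, N68) ✓
D=450: row 7 → {A,B} = (57, N79) ✓
D=442: row 8 → {A,B} = (52, N95) ✓
D=454: row 9 → {A,B} = (47, N27) ✓
Two rows agree on D but differ on {A, B}, so D -> {A, B} does not hold.

No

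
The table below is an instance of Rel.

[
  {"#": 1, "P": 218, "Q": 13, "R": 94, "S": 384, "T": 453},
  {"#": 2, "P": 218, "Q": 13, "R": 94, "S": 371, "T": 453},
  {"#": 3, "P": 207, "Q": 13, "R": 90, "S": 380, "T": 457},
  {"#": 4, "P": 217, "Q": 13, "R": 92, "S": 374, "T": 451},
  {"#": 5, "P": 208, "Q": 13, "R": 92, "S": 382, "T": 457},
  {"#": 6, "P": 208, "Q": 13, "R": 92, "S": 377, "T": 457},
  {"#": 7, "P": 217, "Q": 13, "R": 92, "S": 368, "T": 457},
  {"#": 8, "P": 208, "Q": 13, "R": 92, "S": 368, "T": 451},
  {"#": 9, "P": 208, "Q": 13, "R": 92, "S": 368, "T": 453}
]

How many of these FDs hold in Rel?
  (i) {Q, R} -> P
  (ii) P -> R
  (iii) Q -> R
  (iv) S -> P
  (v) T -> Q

2

(i) {Q, R} -> P: (Q=13, R=92): rows 4, 5, 6, 7, 8, 9 → P takes values {217, 208} — violation — fails.
(ii) P -> R: every LHS value maps to a single RHS value — holds.
(iii) Q -> R: Q=13: rows 1, 2, 3, 4, 5, 6, 7, 8, 9 → R takes values {94, 90, 92} — violation — fails.
(iv) S -> P: S=368: rows 7, 8, 9 → P takes values {217, 208} — violation — fails.
(v) T -> Q: every LHS value maps to a single RHS value — holds.
2 of the 5 dependencies hold.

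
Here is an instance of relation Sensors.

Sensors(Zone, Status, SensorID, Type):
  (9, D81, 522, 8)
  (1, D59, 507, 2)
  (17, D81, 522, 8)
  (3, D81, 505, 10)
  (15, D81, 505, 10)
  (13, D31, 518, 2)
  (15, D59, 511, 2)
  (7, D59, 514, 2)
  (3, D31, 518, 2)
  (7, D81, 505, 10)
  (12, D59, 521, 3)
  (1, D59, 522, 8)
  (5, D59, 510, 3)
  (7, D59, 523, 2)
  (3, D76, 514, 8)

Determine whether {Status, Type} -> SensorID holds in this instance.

No

(Status=D81, Type=8): 2 rows → SensorID = 522, 522 ✓
(Status=D59, Type=2): 4 rows → SensorID takes values {507, 511, 514, 523} — violation
(Status=D81, Type=10): 3 rows → SensorID = 505, 505, 505 ✓
(Status=D31, Type=2): 2 rows → SensorID = 518, 518 ✓
(Status=D59, Type=3): 2 rows → SensorID takes values {521, 510} — violation
(Status=D59, Type=8): 1 row → SensorID = 522 ✓
(Status=D76, Type=8): 1 row → SensorID = 514 ✓
Two rows agree on {Status, Type} but differ on SensorID, so {Status, Type} -> SensorID does not hold.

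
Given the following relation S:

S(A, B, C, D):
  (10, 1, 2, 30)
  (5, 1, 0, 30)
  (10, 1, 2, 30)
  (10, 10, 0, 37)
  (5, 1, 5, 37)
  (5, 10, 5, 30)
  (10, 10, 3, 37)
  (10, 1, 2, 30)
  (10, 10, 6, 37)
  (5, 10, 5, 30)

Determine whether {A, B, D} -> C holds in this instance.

No

(A=10, B=1, D=30): 3 rows → C = 2, 2, 2 ✓
(A=5, B=1, D=30): 1 row → C = 0 ✓
(A=10, B=10, D=37): 3 rows → C takes values {0, 3, 6} — violation
(A=5, B=1, D=37): 1 row → C = 5 ✓
(A=5, B=10, D=30): 2 rows → C = 5, 5 ✓
Two rows agree on {A, B, D} but differ on C, so {A, B, D} -> C does not hold.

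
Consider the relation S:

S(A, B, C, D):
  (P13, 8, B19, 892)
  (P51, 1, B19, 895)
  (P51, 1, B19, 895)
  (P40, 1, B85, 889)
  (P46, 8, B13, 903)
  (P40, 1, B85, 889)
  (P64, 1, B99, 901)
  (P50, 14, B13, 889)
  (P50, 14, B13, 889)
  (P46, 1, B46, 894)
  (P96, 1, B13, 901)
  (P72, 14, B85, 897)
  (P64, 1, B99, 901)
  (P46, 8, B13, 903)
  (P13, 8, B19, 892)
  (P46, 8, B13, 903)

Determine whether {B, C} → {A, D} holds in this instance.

(B=8, C=B19): 2 rows → {A,D} = (P13, 892), (P13, 892) ✓
(B=1, C=B19): 2 rows → {A,D} = (P51, 895), (P51, 895) ✓
(B=1, C=B85): 2 rows → {A,D} = (P40, 889), (P40, 889) ✓
(B=8, C=B13): 3 rows → {A,D} = (P46, 903), (P46, 903), (P46, 903) ✓
(B=1, C=B99): 2 rows → {A,D} = (P64, 901), (P64, 901) ✓
(B=14, C=B13): 2 rows → {A,D} = (P50, 889), (P50, 889) ✓
(B=1, C=B46): 1 row → {A,D} = (P46, 894) ✓
(B=1, C=B13): 1 row → {A,D} = (P96, 901) ✓
(B=14, C=B85): 1 row → {A,D} = (P72, 897) ✓
Every {B, C} value is associated with a single {A, D} value, so {B, C} → {A, D} holds.

Yes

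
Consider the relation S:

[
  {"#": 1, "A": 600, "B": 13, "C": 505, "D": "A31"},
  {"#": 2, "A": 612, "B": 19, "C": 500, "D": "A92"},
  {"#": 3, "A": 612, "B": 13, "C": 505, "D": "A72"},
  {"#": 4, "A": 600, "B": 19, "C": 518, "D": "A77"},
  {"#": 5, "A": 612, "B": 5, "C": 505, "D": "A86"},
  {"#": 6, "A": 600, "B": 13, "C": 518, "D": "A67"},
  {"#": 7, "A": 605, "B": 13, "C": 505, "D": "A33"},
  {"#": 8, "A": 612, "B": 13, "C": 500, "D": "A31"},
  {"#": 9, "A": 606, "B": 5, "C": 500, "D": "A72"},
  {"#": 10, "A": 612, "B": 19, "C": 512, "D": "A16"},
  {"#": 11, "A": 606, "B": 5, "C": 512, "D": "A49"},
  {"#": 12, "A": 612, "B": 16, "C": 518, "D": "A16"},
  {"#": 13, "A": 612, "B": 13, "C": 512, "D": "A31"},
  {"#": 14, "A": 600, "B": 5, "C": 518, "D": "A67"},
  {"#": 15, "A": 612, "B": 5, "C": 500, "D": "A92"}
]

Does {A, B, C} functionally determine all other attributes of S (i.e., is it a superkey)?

All 15 rows have distinct {A, B, C} values, so {A, B, C} → (all attributes) holds and {A, B, C} is a superkey.

Yes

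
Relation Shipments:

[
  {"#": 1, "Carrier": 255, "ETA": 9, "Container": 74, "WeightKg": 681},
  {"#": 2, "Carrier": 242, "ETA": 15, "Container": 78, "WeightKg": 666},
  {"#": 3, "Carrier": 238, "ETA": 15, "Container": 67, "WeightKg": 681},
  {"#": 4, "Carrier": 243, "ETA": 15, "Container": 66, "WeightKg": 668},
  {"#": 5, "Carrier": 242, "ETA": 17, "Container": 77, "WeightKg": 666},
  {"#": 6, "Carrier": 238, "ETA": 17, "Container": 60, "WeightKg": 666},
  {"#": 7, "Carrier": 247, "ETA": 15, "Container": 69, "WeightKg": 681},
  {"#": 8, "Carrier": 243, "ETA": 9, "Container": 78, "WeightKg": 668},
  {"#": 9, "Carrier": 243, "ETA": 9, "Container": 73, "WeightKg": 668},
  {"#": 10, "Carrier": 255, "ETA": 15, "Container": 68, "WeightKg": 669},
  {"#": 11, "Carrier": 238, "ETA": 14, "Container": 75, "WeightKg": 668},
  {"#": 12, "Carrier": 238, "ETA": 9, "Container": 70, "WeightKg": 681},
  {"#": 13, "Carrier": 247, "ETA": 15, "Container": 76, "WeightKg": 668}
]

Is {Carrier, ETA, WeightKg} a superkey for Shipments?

No

Rows 8 and 9 have the same {Carrier, ETA, WeightKg} value (Carrier=243, ETA=9, WeightKg=668) but are distinct tuples, so {Carrier, ETA, WeightKg} does not determine every attribute — not a superkey.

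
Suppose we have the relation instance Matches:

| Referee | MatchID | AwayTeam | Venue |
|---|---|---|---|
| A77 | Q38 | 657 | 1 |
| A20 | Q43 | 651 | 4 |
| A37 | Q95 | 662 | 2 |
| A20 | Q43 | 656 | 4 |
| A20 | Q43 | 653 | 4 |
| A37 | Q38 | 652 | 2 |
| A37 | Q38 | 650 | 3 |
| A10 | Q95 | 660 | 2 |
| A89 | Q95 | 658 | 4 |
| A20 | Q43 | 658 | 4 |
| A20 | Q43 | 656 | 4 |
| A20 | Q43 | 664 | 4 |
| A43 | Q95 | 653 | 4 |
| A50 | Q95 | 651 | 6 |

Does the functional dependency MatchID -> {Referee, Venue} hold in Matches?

MatchID=Q38: 3 rows → {Referee,Venue} takes values {(A77, 1), (A37, 2), (A37, 3)} — violation
MatchID=Q43: 6 rows → {Referee,Venue} = (A20, 4), (A20, 4), (A20, 4), (A20, 4), (A20, 4), (A20, 4) ✓
MatchID=Q95: 5 rows → {Referee,Venue} takes values {(A37, 2), (A10, 2), (A89, 4), (A43, 4), (A50, 6)} — violation
Two rows agree on MatchID but differ on {Referee, Venue}, so MatchID -> {Referee, Venue} does not hold.

No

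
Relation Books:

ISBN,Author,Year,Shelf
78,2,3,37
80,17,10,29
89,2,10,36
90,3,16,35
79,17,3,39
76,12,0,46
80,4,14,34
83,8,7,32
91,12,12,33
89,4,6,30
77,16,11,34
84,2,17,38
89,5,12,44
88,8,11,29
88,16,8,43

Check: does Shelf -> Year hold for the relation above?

No

Shelf=37: 1 row → Year = 3 ✓
Shelf=29: 2 rows → Year takes values {10, 11} — violation
Shelf=36: 1 row → Year = 10 ✓
Shelf=35: 1 row → Year = 16 ✓
Shelf=39: 1 row → Year = 3 ✓
Shelf=46: 1 row → Year = 0 ✓
Shelf=34: 2 rows → Year takes values {14, 11} — violation
Shelf=32: 1 row → Year = 7 ✓
Shelf=33: 1 row → Year = 12 ✓
Shelf=30: 1 row → Year = 6 ✓
Shelf=38: 1 row → Year = 17 ✓
Shelf=44: 1 row → Year = 12 ✓
Shelf=43: 1 row → Year = 8 ✓
Two rows agree on Shelf but differ on Year, so Shelf -> Year does not hold.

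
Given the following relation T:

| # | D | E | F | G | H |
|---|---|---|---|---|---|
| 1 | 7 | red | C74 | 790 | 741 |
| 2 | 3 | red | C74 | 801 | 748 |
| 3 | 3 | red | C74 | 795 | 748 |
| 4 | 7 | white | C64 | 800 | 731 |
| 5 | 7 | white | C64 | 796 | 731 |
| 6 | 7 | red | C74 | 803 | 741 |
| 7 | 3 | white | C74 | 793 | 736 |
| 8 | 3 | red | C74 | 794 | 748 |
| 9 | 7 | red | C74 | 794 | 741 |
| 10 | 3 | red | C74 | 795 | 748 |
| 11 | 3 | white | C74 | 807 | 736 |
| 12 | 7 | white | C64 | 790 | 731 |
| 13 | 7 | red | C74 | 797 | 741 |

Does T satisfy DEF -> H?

Yes

(D=7, E=red, F=C74): rows 1, 6, 9, 13 → H = 741, 741, 741, 741 ✓
(D=3, E=red, F=C74): rows 2, 3, 8, 10 → H = 748, 748, 748, 748 ✓
(D=7, E=white, F=C64): rows 4, 5, 12 → H = 731, 731, 731 ✓
(D=3, E=white, F=C74): rows 7, 11 → H = 736, 736 ✓
Every DEF value is associated with a single H value, so DEF -> H holds.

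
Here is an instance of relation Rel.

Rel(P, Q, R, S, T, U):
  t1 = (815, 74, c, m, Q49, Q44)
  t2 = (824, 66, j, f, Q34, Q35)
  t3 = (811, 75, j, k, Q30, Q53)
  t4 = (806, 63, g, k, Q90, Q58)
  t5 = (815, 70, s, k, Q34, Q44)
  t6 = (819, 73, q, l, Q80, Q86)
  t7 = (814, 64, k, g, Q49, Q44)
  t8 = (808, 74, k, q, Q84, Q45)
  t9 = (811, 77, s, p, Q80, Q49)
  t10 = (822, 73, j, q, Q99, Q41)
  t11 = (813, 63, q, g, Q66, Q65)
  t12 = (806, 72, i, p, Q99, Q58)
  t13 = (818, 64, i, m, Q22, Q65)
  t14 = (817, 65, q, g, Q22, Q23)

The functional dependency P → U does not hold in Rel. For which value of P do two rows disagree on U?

P=815: rows 1, 5 → U = Q44, Q44 ✓
P=824: row 2 → U = Q35 ✓
P=811: rows 3, 9 → U takes values {Q53, Q49} — violation
P=806: rows 4, 12 → U = Q58, Q58 ✓
P=819: row 6 → U = Q86 ✓
P=814: row 7 → U = Q44 ✓
P=808: row 8 → U = Q45 ✓
P=822: row 10 → U = Q41 ✓
P=813: row 11 → U = Q65 ✓
P=818: row 13 → U = Q65 ✓
P=817: row 14 → U = Q23 ✓
The only P value with inconsistent U is P=811.

811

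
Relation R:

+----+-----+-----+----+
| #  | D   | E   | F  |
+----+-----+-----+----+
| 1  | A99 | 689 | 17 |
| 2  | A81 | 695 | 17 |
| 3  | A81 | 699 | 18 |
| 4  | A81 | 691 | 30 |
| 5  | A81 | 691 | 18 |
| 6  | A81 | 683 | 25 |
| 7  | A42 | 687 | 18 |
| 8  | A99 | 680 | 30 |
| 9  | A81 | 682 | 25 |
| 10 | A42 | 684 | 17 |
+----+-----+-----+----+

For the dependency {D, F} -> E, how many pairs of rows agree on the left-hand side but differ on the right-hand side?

(D=A81, F=18): violating pairs (3,5) — 1 pair.
(D=A81, F=25): violating pairs (6,9) — 1 pair.

2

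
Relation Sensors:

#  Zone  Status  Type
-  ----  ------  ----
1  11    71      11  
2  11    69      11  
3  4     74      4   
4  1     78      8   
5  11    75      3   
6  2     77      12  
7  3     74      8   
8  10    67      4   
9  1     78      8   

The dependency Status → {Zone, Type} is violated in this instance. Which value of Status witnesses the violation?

74

Status=71: row 1 → {Zone,Type} = (11, 11) ✓
Status=69: row 2 → {Zone,Type} = (11, 11) ✓
Status=74: rows 3, 7 → {Zone,Type} takes values {(4, 4), (3, 8)} — violation
Status=78: rows 4, 9 → {Zone,Type} = (1, 8), (1, 8) ✓
Status=75: row 5 → {Zone,Type} = (11, 3) ✓
Status=77: row 6 → {Zone,Type} = (2, 12) ✓
Status=67: row 8 → {Zone,Type} = (10, 4) ✓
The only Status value with inconsistent RHS is Status=74.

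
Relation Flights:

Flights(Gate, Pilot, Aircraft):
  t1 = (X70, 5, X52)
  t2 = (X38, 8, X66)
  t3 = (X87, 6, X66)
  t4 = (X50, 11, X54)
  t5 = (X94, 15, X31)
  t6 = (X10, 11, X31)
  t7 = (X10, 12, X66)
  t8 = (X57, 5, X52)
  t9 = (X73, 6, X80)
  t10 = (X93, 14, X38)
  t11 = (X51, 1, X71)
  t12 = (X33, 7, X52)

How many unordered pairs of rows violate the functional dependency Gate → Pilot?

1

Gate=X10: violating pairs (6,7) — 1 pair.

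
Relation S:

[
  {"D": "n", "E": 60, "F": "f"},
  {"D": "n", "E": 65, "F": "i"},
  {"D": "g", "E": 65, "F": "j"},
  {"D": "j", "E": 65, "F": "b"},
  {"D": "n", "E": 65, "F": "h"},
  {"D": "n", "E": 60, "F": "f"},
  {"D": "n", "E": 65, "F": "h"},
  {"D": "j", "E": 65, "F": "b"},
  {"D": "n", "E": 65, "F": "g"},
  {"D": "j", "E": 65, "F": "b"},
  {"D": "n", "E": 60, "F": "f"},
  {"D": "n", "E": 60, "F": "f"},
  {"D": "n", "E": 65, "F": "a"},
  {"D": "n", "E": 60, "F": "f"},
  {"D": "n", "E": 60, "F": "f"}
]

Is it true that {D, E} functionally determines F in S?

No

(D=n, E=60): 6 rows → F = f, f, f, f, f, f ✓
(D=n, E=65): 5 rows → F takes values {i, h, g, a} — violation
(D=g, E=65): 1 row → F = j ✓
(D=j, E=65): 3 rows → F = b, b, b ✓
Two rows agree on {D, E} but differ on F, so {D, E} → F does not hold.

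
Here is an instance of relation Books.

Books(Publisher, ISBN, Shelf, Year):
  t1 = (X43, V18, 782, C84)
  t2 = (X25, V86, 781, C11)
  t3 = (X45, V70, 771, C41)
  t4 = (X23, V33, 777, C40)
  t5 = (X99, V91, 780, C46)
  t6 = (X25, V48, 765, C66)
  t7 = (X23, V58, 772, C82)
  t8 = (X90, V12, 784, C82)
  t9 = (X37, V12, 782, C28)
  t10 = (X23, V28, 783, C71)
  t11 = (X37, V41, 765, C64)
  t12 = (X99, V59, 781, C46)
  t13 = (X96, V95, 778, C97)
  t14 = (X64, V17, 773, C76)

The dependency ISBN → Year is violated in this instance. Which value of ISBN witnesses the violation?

V12

ISBN=V18: row 1 → Year = C84 ✓
ISBN=V86: row 2 → Year = C11 ✓
ISBN=V70: row 3 → Year = C41 ✓
ISBN=V33: row 4 → Year = C40 ✓
ISBN=V91: row 5 → Year = C46 ✓
ISBN=V48: row 6 → Year = C66 ✓
ISBN=V58: row 7 → Year = C82 ✓
ISBN=V12: rows 8, 9 → Year takes values {C82, C28} — violation
ISBN=V28: row 10 → Year = C71 ✓
ISBN=V41: row 11 → Year = C64 ✓
ISBN=V59: row 12 → Year = C46 ✓
ISBN=V95: row 13 → Year = C97 ✓
ISBN=V17: row 14 → Year = C76 ✓
The only ISBN value with inconsistent Year is ISBN=V12.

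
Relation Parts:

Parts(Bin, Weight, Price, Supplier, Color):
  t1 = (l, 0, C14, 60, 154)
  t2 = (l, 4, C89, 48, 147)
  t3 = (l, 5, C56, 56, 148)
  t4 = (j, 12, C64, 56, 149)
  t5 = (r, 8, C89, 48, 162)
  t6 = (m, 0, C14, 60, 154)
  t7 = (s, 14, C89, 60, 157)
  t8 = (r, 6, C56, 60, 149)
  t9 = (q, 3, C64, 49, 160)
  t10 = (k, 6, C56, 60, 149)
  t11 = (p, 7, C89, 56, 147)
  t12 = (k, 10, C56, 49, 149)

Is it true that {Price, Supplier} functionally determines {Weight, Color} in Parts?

No

(Price=C14, Supplier=60): rows 1, 6 → {Weight,Color} = (0, 154), (0, 154) ✓
(Price=C89, Supplier=48): rows 2, 5 → {Weight,Color} takes values {(4, 147), (8, 162)} — violation
(Price=C56, Supplier=56): row 3 → {Weight,Color} = (5, 148) ✓
(Price=C64, Supplier=56): row 4 → {Weight,Color} = (12, 149) ✓
(Price=C89, Supplier=60): row 7 → {Weight,Color} = (14, 157) ✓
(Price=C56, Supplier=60): rows 8, 10 → {Weight,Color} = (6, 149), (6, 149) ✓
(Price=C64, Supplier=49): row 9 → {Weight,Color} = (3, 160) ✓
(Price=C89, Supplier=56): row 11 → {Weight,Color} = (7, 147) ✓
(Price=C56, Supplier=49): row 12 → {Weight,Color} = (10, 149) ✓
Two rows agree on {Price, Supplier} but differ on {Weight, Color}, so {Price, Supplier} → {Weight, Color} does not hold.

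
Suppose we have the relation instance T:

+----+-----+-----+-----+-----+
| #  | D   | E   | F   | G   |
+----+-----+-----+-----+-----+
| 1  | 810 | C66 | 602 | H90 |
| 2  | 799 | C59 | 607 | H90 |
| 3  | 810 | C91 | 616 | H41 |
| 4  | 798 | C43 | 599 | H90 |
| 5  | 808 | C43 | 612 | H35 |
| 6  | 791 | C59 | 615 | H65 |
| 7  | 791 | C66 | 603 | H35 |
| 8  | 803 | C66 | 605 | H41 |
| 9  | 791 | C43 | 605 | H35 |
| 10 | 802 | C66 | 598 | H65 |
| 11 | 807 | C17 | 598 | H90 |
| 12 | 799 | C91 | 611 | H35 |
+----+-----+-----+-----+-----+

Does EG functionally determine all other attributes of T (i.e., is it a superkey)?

No

Rows 5 and 9 have the same EG value (E=C43, G=H35) but are distinct tuples, so EG does not determine every attribute — not a superkey.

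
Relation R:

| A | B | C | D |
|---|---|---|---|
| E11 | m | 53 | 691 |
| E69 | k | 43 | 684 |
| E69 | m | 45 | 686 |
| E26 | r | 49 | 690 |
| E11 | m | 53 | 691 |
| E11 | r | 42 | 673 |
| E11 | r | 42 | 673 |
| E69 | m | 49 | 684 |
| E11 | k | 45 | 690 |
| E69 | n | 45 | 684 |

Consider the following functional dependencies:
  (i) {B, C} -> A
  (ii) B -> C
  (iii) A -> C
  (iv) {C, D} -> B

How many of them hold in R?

2

(i) {B, C} -> A: every LHS value maps to a single RHS value — holds.
(ii) B -> C: B=m: 4 rows → C takes values {53, 45, 49} — violation; B=k: 2 rows → C takes values {43, 45} — violation; B=r: 3 rows → C takes values {49, 42} — violation — fails.
(iii) A -> C: A=E11: 5 rows → C takes values {53, 42, 45} — violation; A=E69: 4 rows → C takes values {43, 45, 49} — violation — fails.
(iv) {C, D} -> B: every LHS value maps to a single RHS value — holds.
2 of the 4 dependencies hold.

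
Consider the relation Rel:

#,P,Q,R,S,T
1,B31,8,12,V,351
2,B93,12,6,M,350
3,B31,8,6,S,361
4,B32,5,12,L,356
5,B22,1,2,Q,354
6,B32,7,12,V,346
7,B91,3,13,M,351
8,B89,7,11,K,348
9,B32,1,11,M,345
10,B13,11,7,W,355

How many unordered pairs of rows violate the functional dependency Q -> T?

Q=8: violating pairs (1,3) — 1 pair.
Q=1: violating pairs (5,9) — 1 pair.
Q=7: violating pairs (6,8) — 1 pair.

3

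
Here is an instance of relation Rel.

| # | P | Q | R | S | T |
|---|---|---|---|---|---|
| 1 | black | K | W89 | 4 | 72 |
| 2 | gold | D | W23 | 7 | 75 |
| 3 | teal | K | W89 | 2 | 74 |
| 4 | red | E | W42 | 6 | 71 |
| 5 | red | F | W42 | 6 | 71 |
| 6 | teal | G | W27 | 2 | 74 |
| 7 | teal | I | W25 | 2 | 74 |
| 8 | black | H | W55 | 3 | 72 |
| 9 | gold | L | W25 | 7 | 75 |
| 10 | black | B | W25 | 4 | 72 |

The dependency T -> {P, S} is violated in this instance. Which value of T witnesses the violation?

72

T=72: rows 1, 8, 10 → {P,S} takes values {(black, 4), (black, 3)} — violation
T=75: rows 2, 9 → {P,S} = (gold, 7), (gold, 7) ✓
T=74: rows 3, 6, 7 → {P,S} = (teal, 2), (teal, 2), (teal, 2) ✓
T=71: rows 4, 5 → {P,S} = (red, 6), (red, 6) ✓
The only T value with inconsistent RHS is T=72.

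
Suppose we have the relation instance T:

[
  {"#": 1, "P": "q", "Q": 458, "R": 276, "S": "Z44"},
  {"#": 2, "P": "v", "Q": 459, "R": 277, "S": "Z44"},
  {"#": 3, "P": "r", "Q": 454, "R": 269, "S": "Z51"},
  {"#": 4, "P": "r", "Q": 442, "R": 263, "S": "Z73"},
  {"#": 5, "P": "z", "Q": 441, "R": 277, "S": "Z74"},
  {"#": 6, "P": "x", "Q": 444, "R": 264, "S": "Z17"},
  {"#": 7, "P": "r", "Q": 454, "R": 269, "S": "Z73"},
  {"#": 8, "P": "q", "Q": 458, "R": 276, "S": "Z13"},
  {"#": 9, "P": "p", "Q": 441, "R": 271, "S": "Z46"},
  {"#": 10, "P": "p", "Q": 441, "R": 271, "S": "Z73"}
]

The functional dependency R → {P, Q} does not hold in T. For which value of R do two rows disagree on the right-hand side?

277

R=276: rows 1, 8 → {P,Q} = (q, 458), (q, 458) ✓
R=277: rows 2, 5 → {P,Q} takes values {(v, 459), (z, 441)} — violation
R=269: rows 3, 7 → {P,Q} = (r, 454), (r, 454) ✓
R=263: row 4 → {P,Q} = (r, 442) ✓
R=264: row 6 → {P,Q} = (x, 444) ✓
R=271: rows 9, 10 → {P,Q} = (p, 441), (p, 441) ✓
The only R value with inconsistent RHS is R=277.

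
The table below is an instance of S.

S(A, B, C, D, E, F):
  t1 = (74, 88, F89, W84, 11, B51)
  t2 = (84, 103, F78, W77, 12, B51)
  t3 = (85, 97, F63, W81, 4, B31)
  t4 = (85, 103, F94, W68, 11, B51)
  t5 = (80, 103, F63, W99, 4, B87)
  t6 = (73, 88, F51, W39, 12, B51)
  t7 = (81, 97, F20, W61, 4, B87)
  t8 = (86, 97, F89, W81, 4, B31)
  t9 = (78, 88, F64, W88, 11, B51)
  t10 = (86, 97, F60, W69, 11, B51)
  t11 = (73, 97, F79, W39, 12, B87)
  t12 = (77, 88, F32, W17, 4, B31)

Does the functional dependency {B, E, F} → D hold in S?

(B=88, E=11, F=B51): rows 1, 9 → D takes values {W84, W88} — violation
(B=103, E=12, F=B51): row 2 → D = W77 ✓
(B=97, E=4, F=B31): rows 3, 8 → D = W81, W81 ✓
(B=103, E=11, F=B51): row 4 → D = W68 ✓
(B=103, E=4, F=B87): row 5 → D = W99 ✓
(B=88, E=12, F=B51): row 6 → D = W39 ✓
(B=97, E=4, F=B87): row 7 → D = W61 ✓
(B=97, E=11, F=B51): row 10 → D = W69 ✓
(B=97, E=12, F=B87): row 11 → D = W39 ✓
(B=88, E=4, F=B31): row 12 → D = W17 ✓
Two rows agree on {B, E, F} but differ on D, so {B, E, F} → D does not hold.

No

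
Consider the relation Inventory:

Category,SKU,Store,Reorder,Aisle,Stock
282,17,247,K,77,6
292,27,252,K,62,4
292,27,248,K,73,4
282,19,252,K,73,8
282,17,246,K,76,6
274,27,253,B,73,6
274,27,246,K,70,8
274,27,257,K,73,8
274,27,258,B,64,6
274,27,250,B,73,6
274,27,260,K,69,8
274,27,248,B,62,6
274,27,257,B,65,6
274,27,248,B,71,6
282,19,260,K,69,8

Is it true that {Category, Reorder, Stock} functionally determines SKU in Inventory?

(Category=282, Reorder=K, Stock=6): 2 rows → SKU = 17, 17 ✓
(Category=292, Reorder=K, Stock=4): 2 rows → SKU = 27, 27 ✓
(Category=282, Reorder=K, Stock=8): 2 rows → SKU = 19, 19 ✓
(Category=274, Reorder=B, Stock=6): 6 rows → SKU = 27, 27, 27, 27, 27, 27 ✓
(Category=274, Reorder=K, Stock=8): 3 rows → SKU = 27, 27, 27 ✓
Every {Category, Reorder, Stock} value is associated with a single SKU value, so {Category, Reorder, Stock} → SKU holds.

Yes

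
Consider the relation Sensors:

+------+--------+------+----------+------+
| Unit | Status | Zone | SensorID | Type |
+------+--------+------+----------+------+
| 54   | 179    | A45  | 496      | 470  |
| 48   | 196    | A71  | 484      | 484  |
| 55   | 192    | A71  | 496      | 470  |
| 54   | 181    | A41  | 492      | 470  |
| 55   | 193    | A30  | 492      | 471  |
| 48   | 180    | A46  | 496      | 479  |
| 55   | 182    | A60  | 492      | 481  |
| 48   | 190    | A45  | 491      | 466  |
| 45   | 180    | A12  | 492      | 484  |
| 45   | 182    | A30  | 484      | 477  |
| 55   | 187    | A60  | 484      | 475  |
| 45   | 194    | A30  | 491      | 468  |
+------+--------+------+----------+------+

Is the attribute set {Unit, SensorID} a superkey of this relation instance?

Two distinct rows share (Unit=55, SensorID=492), so {Unit, SensorID} does not determine every attribute — not a superkey.

No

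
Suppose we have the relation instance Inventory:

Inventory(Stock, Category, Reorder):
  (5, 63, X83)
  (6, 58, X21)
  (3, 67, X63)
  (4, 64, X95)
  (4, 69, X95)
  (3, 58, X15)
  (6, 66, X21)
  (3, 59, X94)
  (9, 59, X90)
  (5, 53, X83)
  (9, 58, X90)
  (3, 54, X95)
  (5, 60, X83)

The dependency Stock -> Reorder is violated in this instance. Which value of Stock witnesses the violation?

Stock=5: 3 rows → Reorder = X83, X83, X83 ✓
Stock=6: 2 rows → Reorder = X21, X21 ✓
Stock=3: 4 rows → Reorder takes values {X63, X15, X94, X95} — violation
Stock=4: 2 rows → Reorder = X95, X95 ✓
Stock=9: 2 rows → Reorder = X90, X90 ✓
The only Stock value with inconsistent Reorder is Stock=3.

3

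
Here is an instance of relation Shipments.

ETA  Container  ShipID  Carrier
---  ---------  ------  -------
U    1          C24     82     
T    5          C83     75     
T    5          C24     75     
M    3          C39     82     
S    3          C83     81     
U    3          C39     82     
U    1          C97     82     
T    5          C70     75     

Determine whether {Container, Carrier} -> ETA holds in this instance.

(Container=1, Carrier=82): 2 rows → ETA = U, U ✓
(Container=5, Carrier=75): 3 rows → ETA = T, T, T ✓
(Container=3, Carrier=82): 2 rows → ETA takes values {M, U} — violation
(Container=3, Carrier=81): 1 row → ETA = S ✓
Two rows agree on {Container, Carrier} but differ on ETA, so {Container, Carrier} -> ETA does not hold.

No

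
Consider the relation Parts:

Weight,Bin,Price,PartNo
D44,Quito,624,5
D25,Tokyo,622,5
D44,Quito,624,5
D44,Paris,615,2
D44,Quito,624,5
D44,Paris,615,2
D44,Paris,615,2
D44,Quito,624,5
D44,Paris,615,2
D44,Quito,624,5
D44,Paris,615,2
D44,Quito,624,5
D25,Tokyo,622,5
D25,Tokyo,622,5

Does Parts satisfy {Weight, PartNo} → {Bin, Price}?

(Weight=D44, PartNo=5): 6 rows → {Bin,Price} = (Quito, 624), (Quito, 624), (Quito, 624), (Quito, 624), (Quito, 624), (Quito, 624) ✓
(Weight=D25, PartNo=5): 3 rows → {Bin,Price} = (Tokyo, 622), (Tokyo, 622), (Tokyo, 622) ✓
(Weight=D44, PartNo=2): 5 rows → {Bin,Price} = (Paris, 615), (Paris, 615), (Paris, 615), (Paris, 615), (Paris, 615) ✓
Every {Weight, PartNo} value is associated with a single {Bin, Price} value, so {Weight, PartNo} → {Bin, Price} holds.

Yes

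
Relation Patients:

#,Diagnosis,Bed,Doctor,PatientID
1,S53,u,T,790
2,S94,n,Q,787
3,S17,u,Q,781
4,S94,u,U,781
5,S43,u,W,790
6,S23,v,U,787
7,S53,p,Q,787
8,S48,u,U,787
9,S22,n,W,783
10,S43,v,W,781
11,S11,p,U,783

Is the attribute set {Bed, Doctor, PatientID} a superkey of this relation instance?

All 11 rows have distinct {Bed, Doctor, PatientID} values, so {Bed, Doctor, PatientID} → (all attributes) holds and {Bed, Doctor, PatientID} is a superkey.

Yes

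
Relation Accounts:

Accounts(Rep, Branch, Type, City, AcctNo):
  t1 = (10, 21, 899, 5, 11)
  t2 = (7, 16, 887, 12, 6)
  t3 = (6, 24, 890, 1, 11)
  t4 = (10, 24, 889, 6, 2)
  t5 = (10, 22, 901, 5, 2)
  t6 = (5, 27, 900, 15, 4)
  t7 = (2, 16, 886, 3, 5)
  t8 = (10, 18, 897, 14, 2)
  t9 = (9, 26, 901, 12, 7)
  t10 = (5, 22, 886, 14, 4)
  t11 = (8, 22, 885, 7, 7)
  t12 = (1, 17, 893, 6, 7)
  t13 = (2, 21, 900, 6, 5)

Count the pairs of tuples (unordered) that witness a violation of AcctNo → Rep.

AcctNo=11: violating pairs (1,3) — 1 pair.
AcctNo=2: all 3 rows agree on Rep — 0 pairs.
AcctNo=4: all 2 rows agree on Rep — 0 pairs.
AcctNo=5: all 2 rows agree on Rep — 0 pairs.
AcctNo=7: violating pairs (9,11), (9,12), (11,12) — 3 pairs.

4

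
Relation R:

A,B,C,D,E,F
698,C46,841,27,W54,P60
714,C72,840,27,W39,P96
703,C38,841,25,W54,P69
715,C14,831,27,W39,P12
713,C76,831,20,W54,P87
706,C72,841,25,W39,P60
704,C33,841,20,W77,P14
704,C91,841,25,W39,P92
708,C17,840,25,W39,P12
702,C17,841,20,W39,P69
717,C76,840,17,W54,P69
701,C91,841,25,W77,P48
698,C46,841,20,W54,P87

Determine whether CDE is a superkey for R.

Two distinct rows share (C=841, D=25, E=W39), so CDE does not determine every attribute — not a superkey.

No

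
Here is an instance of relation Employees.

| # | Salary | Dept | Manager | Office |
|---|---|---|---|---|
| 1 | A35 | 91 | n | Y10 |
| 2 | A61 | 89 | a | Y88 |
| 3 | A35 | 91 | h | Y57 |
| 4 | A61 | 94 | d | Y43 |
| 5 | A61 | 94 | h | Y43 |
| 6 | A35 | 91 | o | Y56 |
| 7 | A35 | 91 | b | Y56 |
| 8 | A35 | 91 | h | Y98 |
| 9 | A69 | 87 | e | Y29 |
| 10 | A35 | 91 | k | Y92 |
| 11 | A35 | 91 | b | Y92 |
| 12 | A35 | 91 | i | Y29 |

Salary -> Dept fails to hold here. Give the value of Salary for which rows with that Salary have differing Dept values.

Salary=A35: rows 1, 3, 6, 7, 8, 10, 11, 12 → Dept = 91, 91, 91, 91, 91, 91, 91, 91 ✓
Salary=A61: rows 2, 4, 5 → Dept takes values {89, 94} — violation
Salary=A69: row 9 → Dept = 87 ✓
The only Salary value with inconsistent Dept is Salary=A61.

A61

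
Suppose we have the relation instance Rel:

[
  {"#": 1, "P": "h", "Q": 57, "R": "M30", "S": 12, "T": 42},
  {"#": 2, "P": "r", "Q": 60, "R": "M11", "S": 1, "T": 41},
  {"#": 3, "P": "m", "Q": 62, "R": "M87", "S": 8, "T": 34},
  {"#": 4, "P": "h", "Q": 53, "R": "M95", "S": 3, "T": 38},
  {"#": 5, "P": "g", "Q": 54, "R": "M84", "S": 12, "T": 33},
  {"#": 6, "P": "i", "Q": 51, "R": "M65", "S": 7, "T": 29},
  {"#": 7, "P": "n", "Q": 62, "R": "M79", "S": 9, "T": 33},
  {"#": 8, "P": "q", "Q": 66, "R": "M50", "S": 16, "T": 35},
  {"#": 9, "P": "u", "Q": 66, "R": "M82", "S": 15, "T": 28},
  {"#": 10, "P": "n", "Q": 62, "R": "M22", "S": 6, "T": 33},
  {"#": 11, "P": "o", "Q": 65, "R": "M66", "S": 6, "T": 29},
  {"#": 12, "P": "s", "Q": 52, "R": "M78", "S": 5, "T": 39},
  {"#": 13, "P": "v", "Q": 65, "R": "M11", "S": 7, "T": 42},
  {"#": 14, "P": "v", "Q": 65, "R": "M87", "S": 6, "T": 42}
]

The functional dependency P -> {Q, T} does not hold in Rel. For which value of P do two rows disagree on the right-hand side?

h

P=h: rows 1, 4 → {Q,T} takes values {(57, 42), (53, 38)} — violation
P=r: row 2 → {Q,T} = (60, 41) ✓
P=m: row 3 → {Q,T} = (62, 34) ✓
P=g: row 5 → {Q,T} = (54, 33) ✓
P=i: row 6 → {Q,T} = (51, 29) ✓
P=n: rows 7, 10 → {Q,T} = (62, 33), (62, 33) ✓
P=q: row 8 → {Q,T} = (66, 35) ✓
P=u: row 9 → {Q,T} = (66, 28) ✓
P=o: row 11 → {Q,T} = (65, 29) ✓
P=s: row 12 → {Q,T} = (52, 39) ✓
P=v: rows 13, 14 → {Q,T} = (65, 42), (65, 42) ✓
The only P value with inconsistent RHS is P=h.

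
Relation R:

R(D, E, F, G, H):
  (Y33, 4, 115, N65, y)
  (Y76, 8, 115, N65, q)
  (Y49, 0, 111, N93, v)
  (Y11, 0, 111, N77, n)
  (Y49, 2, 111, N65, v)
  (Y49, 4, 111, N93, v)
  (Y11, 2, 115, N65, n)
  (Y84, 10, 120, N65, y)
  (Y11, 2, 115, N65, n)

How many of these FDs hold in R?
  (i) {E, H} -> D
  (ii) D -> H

(i) {E, H} -> D: every LHS value maps to a single RHS value — holds.
(ii) D -> H: every LHS value maps to a single RHS value — holds.
2 of the 2 dependencies hold.

2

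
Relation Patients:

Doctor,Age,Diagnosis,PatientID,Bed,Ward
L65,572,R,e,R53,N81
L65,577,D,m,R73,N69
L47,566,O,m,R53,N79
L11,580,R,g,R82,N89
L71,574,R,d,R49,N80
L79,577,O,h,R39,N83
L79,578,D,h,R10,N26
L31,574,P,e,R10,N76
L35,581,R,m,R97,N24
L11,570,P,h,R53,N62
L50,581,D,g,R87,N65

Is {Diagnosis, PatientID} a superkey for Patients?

All 11 rows have distinct {Diagnosis, PatientID} values, so {Diagnosis, PatientID} → (all attributes) holds and {Diagnosis, PatientID} is a superkey.

Yes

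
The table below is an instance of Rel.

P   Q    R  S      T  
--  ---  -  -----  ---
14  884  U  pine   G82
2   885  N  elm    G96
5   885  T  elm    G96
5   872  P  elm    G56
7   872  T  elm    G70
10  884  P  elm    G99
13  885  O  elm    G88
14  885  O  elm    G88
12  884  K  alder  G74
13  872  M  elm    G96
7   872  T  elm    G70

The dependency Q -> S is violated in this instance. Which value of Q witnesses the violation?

884

Q=884: 3 rows → S takes values {pine, elm, alder} — violation
Q=885: 4 rows → S = elm, elm, elm, elm ✓
Q=872: 4 rows → S = elm, elm, elm, elm ✓
The only Q value with inconsistent S is Q=884.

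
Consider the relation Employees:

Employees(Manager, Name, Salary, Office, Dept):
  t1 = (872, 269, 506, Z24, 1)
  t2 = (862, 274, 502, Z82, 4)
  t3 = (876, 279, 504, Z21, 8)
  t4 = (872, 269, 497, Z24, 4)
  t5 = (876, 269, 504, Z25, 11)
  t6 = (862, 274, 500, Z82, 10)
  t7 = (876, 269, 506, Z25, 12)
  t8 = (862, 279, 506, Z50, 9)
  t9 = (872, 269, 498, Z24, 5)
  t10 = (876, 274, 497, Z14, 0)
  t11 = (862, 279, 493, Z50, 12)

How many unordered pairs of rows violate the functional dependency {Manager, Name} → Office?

(Manager=872, Name=269): all 3 rows agree on Office — 0 pairs.
(Manager=862, Name=274): all 2 rows agree on Office — 0 pairs.
(Manager=876, Name=269): all 2 rows agree on Office — 0 pairs.
(Manager=862, Name=279): all 2 rows agree on Office — 0 pairs.

0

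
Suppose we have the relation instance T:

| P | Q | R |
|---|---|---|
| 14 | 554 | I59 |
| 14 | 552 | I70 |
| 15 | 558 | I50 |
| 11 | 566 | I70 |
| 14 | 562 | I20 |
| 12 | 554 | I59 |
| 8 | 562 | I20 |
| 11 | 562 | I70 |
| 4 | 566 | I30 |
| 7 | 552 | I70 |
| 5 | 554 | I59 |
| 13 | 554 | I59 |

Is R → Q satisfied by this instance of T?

No

R=I59: 4 rows → Q = 554, 554, 554, 554 ✓
R=I70: 4 rows → Q takes values {552, 566, 562} — violation
R=I50: 1 row → Q = 558 ✓
R=I20: 2 rows → Q = 562, 562 ✓
R=I30: 1 row → Q = 566 ✓
Two rows agree on R but differ on Q, so R → Q does not hold.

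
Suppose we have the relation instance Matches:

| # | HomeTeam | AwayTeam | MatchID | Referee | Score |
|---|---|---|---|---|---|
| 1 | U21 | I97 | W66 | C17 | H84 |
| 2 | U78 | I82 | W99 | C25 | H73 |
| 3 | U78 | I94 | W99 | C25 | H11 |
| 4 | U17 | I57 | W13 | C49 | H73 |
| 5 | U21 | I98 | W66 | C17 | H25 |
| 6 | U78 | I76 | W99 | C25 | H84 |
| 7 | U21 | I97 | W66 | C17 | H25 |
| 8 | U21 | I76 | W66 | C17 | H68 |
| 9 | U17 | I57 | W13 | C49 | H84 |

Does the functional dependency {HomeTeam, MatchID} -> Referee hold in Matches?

(HomeTeam=U21, MatchID=W66): rows 1, 5, 7, 8 → Referee = C17, C17, C17, C17 ✓
(HomeTeam=U78, MatchID=W99): rows 2, 3, 6 → Referee = C25, C25, C25 ✓
(HomeTeam=U17, MatchID=W13): rows 4, 9 → Referee = C49, C49 ✓
Every {HomeTeam, MatchID} value is associated with a single Referee value, so {HomeTeam, MatchID} -> Referee holds.

Yes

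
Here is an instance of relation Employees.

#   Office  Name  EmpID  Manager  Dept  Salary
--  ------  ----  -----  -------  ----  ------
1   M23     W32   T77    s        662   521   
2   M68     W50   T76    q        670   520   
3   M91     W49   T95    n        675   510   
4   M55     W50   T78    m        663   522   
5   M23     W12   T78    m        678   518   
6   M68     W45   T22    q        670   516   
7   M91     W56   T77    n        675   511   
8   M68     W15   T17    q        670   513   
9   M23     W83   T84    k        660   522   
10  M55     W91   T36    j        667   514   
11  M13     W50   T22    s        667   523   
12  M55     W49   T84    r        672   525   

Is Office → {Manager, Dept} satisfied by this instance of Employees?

No

Office=M23: rows 1, 5, 9 → {Manager,Dept} takes values {(s, 662), (m, 678), (k, 660)} — violation
Office=M68: rows 2, 6, 8 → {Manager,Dept} = (q, 670), (q, 670), (q, 670) ✓
Office=M91: rows 3, 7 → {Manager,Dept} = (n, 675), (n, 675) ✓
Office=M55: rows 4, 10, 12 → {Manager,Dept} takes values {(m, 663), (j, 667), (r, 672)} — violation
Office=M13: row 11 → {Manager,Dept} = (s, 667) ✓
Two rows agree on Office but differ on {Manager, Dept}, so Office → {Manager, Dept} does not hold.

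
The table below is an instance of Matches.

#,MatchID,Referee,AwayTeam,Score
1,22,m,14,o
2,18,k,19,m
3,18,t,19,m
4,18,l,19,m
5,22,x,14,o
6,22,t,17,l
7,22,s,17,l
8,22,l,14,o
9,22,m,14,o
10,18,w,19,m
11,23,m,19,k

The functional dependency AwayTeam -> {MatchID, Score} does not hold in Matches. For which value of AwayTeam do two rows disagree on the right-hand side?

AwayTeam=14: rows 1, 5, 8, 9 → {MatchID,Score} = (22, o), (22, o), (22, o), (22, o) ✓
AwayTeam=19: rows 2, 3, 4, 10, 11 → {MatchID,Score} takes values {(18, m), (23, k)} — violation
AwayTeam=17: rows 6, 7 → {MatchID,Score} = (22, l), (22, l) ✓
The only AwayTeam value with inconsistent RHS is AwayTeam=19.

19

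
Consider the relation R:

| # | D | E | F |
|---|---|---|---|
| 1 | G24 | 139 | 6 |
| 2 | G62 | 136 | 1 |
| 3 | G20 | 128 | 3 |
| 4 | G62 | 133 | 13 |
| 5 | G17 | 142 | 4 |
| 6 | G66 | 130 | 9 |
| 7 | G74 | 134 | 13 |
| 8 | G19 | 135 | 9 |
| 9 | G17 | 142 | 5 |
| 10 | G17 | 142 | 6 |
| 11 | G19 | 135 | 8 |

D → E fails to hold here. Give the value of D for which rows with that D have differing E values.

D=G24: row 1 → E = 139 ✓
D=G62: rows 2, 4 → E takes values {136, 133} — violation
D=G20: row 3 → E = 128 ✓
D=G17: rows 5, 9, 10 → E = 142, 142, 142 ✓
D=G66: row 6 → E = 130 ✓
D=G74: row 7 → E = 134 ✓
D=G19: rows 8, 11 → E = 135, 135 ✓
The only D value with inconsistent E is D=G62.

G62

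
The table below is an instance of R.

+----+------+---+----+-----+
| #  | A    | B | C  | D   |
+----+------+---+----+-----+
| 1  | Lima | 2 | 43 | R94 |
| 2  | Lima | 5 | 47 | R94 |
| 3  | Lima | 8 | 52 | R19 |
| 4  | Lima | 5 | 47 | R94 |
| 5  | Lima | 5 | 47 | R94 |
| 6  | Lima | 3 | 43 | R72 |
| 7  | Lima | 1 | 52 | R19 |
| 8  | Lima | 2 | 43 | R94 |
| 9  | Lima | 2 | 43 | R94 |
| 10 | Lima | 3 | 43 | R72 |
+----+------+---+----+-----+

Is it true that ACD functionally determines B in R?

(A=Lima, C=43, D=R94): rows 1, 8, 9 → B = 2, 2, 2 ✓
(A=Lima, C=47, D=R94): rows 2, 4, 5 → B = 5, 5, 5 ✓
(A=Lima, C=52, D=R19): rows 3, 7 → B takes values {8, 1} — violation
(A=Lima, C=43, D=R72): rows 6, 10 → B = 3, 3 ✓
Two rows agree on ACD but differ on B, so ACD → B does not hold.

No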